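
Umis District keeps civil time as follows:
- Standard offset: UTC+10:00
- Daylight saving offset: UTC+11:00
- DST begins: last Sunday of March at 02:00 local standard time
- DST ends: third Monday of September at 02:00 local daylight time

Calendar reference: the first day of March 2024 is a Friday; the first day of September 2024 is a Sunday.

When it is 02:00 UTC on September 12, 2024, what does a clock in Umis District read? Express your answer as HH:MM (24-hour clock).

13:00

1 March 2024 is a Friday, so Sundays fall on 3, 10, 17, 24, 31; the last is March 31.
1 September 2024 is a Sunday, so the first Monday is September 2 and the third is September 16.
At the standard offset (UTC+10:00), 02:00 UTC + 10h = 12:00 Umis District standard time.
The standard-time date in Umis District, September 12, 2024, lies within the daylight-saving period (31 March – 16 September), so Umis District is on daylight time, UTC+11:00.
02:00 UTC + 11h = 13:00 local.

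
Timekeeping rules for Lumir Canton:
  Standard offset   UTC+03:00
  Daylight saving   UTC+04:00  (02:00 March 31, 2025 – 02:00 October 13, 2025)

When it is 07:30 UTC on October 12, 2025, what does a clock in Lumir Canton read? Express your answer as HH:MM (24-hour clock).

11:30

At the standard offset (UTC+03:00), 07:30 UTC + 3h = 10:30 Lumir Canton standard time.
The standard-time date in Lumir Canton, October 12, 2025, falls between 31 March and 13 October, so daylight saving is in effect and Lumir Canton is at UTC+04:00.
07:30 UTC + 4h = 11:30 local.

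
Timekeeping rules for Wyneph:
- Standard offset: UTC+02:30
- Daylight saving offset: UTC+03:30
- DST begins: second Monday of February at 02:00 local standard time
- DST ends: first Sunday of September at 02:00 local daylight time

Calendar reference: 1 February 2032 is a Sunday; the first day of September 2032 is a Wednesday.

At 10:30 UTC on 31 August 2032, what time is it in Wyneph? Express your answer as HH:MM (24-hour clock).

14:00

1 February 2032 is a Sunday, so the first Monday is February 2 and the second is February 9.
1 September 2032 is a Wednesday, so the first Sunday is September 5.
At the standard offset (UTC+02:30), 10:30 UTC + 2h30m = 13:00 Wyneph standard time.
The standard-time date in Wyneph, 31 August 2032, lies within the daylight-saving period (9 February – 5 September), so Wyneph is on daylight time, UTC+03:30.
10:30 UTC + 3h30m = 14:00 local.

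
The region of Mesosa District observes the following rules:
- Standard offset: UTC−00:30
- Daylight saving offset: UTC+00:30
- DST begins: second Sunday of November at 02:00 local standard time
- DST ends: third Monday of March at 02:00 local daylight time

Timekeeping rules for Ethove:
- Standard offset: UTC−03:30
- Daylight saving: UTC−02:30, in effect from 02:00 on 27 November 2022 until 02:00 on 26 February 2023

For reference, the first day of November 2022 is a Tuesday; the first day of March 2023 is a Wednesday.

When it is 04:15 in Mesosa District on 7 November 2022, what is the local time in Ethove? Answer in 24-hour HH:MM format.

01:15

1 November 2022 is a Tuesday, so the first Sunday is November 6 and the second is November 13.
1 March 2023 is a Wednesday, so the first Monday is March 6 and the third is March 20.
7 November 2022 does not fall between 13 November 2022 and 20 March 2023, so daylight saving is not in effect and Mesosa District is at UTC−00:30.
04:15 Mesosa District + 0h30m = 04:45 UTC.
At the standard offset (UTC−03:30), 04:45 UTC − 3h30m = 01:15 Ethove standard time.
Daylight saving runs 27 November 2022 – 26 February 2023; the standard-time date in Ethove, 7 November 2022, is outside that window, so Ethove is on standard time at UTC−03:30.
04:45 UTC − 3h30m = 01:15 Ethove.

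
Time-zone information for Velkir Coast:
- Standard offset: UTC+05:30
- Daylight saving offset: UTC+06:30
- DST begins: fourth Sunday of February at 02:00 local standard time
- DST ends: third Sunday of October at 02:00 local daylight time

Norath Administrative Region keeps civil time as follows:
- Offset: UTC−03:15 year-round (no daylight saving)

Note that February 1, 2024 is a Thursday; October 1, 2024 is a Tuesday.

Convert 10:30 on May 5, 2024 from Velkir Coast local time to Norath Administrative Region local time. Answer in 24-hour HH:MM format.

00:45

1 February 2024 is a Thursday, so the first Sunday is February 4 and the fourth is February 25.
1 October 2024 is a Tuesday, so the first Sunday is October 6 and the third is October 20.
May 5, 2024 falls between 25 February and 20 October, so daylight saving is in effect and Velkir Coast is at UTC+06:30.
10:30 Velkir Coast − 6h30m = 04:00 UTC.
Norath Administrative Region has no daylight saving, so its offset is UTC−03:15 year-round.
04:00 UTC − 3h15m = 00:45 Norath Administrative Region.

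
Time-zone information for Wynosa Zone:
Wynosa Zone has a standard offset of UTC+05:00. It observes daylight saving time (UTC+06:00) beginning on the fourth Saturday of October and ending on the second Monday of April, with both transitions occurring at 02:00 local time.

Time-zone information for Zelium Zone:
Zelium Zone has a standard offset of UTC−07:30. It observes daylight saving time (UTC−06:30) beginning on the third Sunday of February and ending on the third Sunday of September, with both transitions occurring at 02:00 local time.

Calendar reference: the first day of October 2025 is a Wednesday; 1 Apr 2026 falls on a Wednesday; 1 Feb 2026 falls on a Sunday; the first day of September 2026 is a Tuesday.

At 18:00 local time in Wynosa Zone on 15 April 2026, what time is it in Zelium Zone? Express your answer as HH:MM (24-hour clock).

06:30

1 October 2025 is a Wednesday, so the first Saturday is October 4 and the fourth is October 25.
1 April 2026 is a Wednesday, so the first Monday is April 6 and the second is April 13.
15 April 2026 does not fall between 25 October 2025 and 13 April 2026, so daylight saving is not in effect and Wynosa Zone is at UTC+05:00.
18:00 Wynosa Zone − 5h = 13:00 UTC.
1 February 2026 is a Sunday, so the first Sunday is February 1 and the third is February 15.
1 September 2026 is a Tuesday, so the first Sunday is September 6 and the third is September 20.
At the standard offset (UTC−07:30), 13:00 UTC − 7h30m = 05:30 Zelium Zone standard time.
Daylight saving runs 15 February – 20 September; the standard-time date in Zelium Zone, 15 April 2026, is inside that window, so Zelium Zone is at UTC−06:30.
13:00 UTC − 6h30m = 06:30 Zelium Zone.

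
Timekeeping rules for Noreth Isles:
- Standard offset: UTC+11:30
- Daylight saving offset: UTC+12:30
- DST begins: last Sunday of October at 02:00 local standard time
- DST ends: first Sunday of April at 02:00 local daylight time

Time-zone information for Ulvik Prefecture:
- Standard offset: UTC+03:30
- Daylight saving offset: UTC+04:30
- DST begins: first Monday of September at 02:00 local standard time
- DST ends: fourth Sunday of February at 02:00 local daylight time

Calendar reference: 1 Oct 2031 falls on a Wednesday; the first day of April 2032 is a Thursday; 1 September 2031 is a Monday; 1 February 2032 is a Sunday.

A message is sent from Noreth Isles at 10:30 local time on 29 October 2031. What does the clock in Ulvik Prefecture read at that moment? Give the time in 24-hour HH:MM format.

1 October 2031 is a Wednesday, so Sundays fall on 5, 12, 19, 26; the last is October 26.
1 April 2032 is a Thursday, so the first Sunday is April 4.
29 October 2031 lies within the daylight-saving period (26 October 2031 – 4 April 2032), so Noreth Isles is on daylight time, UTC+12:30.
10:30 Noreth Isles − 12h30m = 22:00 UTC (rolling into the previous day, 28 October 2031).
1 September 2031 is a Monday, so the first Monday is September 1.
1 February 2032 is a Sunday, so the first Sunday is February 1 and the fourth is February 22.
At the standard offset (UTC+03:30), 22:00 UTC + 3h30m = 01:30 Ulvik Prefecture standard time (rolling into the next day, 29 October 2031).
The standard-time date in Ulvik Prefecture, 29 October 2031, falls between 1 September 2031 and 22 February 2032, so daylight saving is in effect and Ulvik Prefecture is at UTC+04:30.
22:00 UTC + 4h30m = 02:30 Ulvik Prefecture (rolling into the next day, 29 October 2031).

02:30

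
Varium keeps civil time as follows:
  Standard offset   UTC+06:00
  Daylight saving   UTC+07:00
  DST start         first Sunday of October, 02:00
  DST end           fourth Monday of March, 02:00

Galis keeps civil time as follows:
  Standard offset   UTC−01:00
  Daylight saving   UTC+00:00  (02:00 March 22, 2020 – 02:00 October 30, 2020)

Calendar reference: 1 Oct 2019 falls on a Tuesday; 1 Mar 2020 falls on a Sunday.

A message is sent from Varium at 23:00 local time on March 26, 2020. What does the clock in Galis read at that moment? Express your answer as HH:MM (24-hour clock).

17:00

1 October 2019 is a Tuesday, so the first Sunday is October 6.
1 March 2020 is a Sunday, so the first Monday is March 2 and the fourth is March 23.
March 26, 2020 is outside the daylight-saving period (6 October 2019 – 23 March 2020), so Varium is on standard time, UTC+06:00.
23:00 Varium − 6h = 17:00 UTC.
At the standard offset (UTC−01:00), 17:00 UTC − 1h = 16:00 Galis standard time.
Daylight saving runs 22 March – 30 October; the standard-time date in Galis, March 26, 2020, is inside that window, so Galis is at UTC+00:00.
17:00 UTC + 0h = 17:00 Galis.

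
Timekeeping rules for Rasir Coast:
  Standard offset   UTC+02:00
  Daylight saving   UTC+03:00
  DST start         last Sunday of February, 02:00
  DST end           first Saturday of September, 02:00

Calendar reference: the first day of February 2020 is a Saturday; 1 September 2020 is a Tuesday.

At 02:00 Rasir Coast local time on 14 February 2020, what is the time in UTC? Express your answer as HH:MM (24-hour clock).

1 February 2020 is a Saturday, so Sundays fall on 2, 9, 16, 23; the last is February 23.
1 September 2020 is a Tuesday, so the first Saturday is September 5.
Daylight saving runs 23 February – 5 September; 14 February 2020 is outside that window, so Rasir Coast is on standard time at UTC+02:00.
02:00 local − 2h = 00:00 UTC.

00:00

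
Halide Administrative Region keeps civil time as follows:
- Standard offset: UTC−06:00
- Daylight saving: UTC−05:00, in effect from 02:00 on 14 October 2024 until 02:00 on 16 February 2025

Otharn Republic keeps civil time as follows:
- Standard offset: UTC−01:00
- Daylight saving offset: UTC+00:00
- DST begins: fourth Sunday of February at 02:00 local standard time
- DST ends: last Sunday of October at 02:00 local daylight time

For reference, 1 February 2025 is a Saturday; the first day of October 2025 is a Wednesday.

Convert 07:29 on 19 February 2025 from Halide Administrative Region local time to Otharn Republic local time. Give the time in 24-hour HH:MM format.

19 February 2025 is outside the daylight-saving period (14 October 2024 – 16 February 2025), so Halide Administrative Region is on standard time, UTC−06:00.
07:29 Halide Administrative Region + 6h = 13:29 UTC.
1 February 2025 is a Saturday, so the first Sunday is February 2 and the fourth is February 23.
1 October 2025 is a Wednesday, so Sundays fall on 5, 12, 19, 26; the last is October 26.
At the standard offset (UTC−01:00), 13:29 UTC − 1h = 12:29 Otharn Republic standard time.
Daylight saving runs 23 February – 26 October; the standard-time date in Otharn Republic, 19 February 2025, is outside that window, so Otharn Republic is on standard time at UTC−01:00.
13:29 UTC − 1h = 12:29 Otharn Republic.

12:29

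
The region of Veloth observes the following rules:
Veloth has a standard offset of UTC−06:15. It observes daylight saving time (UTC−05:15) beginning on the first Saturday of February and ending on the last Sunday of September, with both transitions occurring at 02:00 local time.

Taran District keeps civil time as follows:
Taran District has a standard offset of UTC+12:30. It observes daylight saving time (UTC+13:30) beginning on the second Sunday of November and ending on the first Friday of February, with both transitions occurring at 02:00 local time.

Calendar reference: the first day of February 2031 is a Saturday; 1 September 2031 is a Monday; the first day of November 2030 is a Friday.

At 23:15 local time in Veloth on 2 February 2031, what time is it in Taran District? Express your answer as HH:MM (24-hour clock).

18:00

1 February 2031 is a Saturday, so the first Saturday is February 1.
1 September 2031 is a Monday, so Sundays fall on 7, 14, 21, 28; the last is September 28.
2 February 2031 lies within the daylight-saving period (1 February – 28 September), so Veloth is on daylight time, UTC−05:15.
23:15 Veloth + 5h15m = 04:30 UTC (rolling into the next day, 3 February 2031).
1 November 2030 is a Friday, so the first Sunday is November 3 and the second is November 10.
1 February 2031 is a Saturday, so the first Friday is February 7.
At the standard offset (UTC+12:30), 04:30 UTC + 12h30m = 17:00 Taran District standard time.
The standard-time date in Taran District, 3 February 2031, lies within the daylight-saving period (10 November 2030 – 7 February 2031), so Taran District is on daylight time, UTC+13:30.
04:30 UTC + 13h30m = 18:00 Taran District.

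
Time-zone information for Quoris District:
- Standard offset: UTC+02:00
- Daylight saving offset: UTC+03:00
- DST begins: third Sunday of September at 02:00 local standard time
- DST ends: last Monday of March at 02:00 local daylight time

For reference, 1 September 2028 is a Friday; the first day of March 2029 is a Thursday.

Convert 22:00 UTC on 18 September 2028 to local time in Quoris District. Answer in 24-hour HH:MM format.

01:00

1 September 2028 is a Friday, so the first Sunday is September 3 and the third is September 17.
1 March 2029 is a Thursday, so Mondays fall on 5, 12, 19, 26; the last is March 26.
At the standard offset (UTC+02:00), 22:00 UTC + 2h = 00:00 Quoris District standard time (rolling into the next day, 19 September 2028).
The standard-time date in Quoris District, 19 September 2028, lies within the daylight-saving period (17 September 2028 – 26 March 2029), so Quoris District is on daylight time, UTC+03:00.
22:00 UTC + 3h = 01:00 local (rolling into the next day, 19 September 2028).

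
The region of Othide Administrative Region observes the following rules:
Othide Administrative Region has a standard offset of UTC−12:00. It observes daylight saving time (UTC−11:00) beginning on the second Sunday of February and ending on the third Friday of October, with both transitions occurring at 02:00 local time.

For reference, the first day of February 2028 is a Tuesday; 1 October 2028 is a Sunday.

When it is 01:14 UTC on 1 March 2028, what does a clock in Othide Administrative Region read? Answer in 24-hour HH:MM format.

1 February 2028 is a Tuesday, so the first Sunday is February 6 and the second is February 13.
1 October 2028 is a Sunday, so the first Friday is October 6 and the third is October 20.
At the standard offset (UTC−12:00), 01:14 UTC − 12h = 13:14 Othide Administrative Region standard time (rolling into the previous day, 29 February 2028).
The standard-time date in Othide Administrative Region, 29 February 2028, lies within the daylight-saving period (13 February – 20 October), so Othide Administrative Region is on daylight time, UTC−11:00.
01:14 UTC − 11h = 14:14 local (rolling into the previous day, 29 February 2028).

14:14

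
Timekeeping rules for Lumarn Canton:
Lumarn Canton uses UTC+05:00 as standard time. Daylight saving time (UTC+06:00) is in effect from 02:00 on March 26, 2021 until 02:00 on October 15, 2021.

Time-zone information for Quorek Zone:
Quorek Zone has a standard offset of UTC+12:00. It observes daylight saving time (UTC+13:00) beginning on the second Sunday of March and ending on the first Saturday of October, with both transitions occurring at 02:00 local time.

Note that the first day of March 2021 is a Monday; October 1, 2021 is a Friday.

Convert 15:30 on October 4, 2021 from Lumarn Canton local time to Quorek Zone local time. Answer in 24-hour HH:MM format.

21:30

October 4, 2021 falls between 26 March and 15 October, so daylight saving is in effect and Lumarn Canton is at UTC+06:00.
15:30 Lumarn Canton − 6h = 09:30 UTC.
1 March 2021 is a Monday, so the first Sunday is March 7 and the second is March 14.
1 October 2021 is a Friday, so the first Saturday is October 2.
At the standard offset (UTC+12:00), 09:30 UTC + 12h = 21:30 Quorek Zone standard time.
The standard-time date in Quorek Zone, October 4, 2021, does not fall between 14 March and 2 October, so daylight saving is not in effect and Quorek Zone is at UTC+12:00.
09:30 UTC + 12h = 21:30 Quorek Zone.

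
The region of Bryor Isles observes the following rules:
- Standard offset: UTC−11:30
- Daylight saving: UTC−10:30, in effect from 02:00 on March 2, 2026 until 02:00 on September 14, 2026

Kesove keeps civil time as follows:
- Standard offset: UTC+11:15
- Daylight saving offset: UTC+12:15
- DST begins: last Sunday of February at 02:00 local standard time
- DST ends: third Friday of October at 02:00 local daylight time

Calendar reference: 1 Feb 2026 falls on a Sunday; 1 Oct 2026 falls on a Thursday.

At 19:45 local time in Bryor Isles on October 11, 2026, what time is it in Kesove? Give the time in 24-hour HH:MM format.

October 11, 2026 does not fall between 2 March and 14 September, so daylight saving is not in effect and Bryor Isles is at UTC−11:30.
19:45 Bryor Isles + 11h30m = 07:15 UTC (rolling into the next day, 12 October 2026).
1 February 2026 is a Sunday, so Sundays fall on 1, 8, 15, 22; the last is February 22.
1 October 2026 is a Thursday, so the first Friday is October 2 and the third is October 16.
At the standard offset (UTC+11:15), 07:15 UTC + 11h15m = 18:30 Kesove standard time.
Daylight saving runs 22 February – 16 October; the standard-time date in Kesove, October 12, 2026, is inside that window, so Kesove is at UTC+12:15.
07:15 UTC + 12h15m = 19:30 Kesove.

19:30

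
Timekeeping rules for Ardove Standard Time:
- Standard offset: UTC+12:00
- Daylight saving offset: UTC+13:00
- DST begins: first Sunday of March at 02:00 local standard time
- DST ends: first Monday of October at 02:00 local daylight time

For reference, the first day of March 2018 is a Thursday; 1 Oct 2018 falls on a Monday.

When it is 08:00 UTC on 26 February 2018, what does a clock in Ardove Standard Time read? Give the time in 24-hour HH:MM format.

20:00

1 March 2018 is a Thursday, so the first Sunday is March 4.
1 October 2018 is a Monday, so the first Monday is October 1.
At the standard offset (UTC+12:00), 08:00 UTC + 12h = 20:00 Ardove Standard Time standard time.
The standard-time date in Ardove Standard Time, 26 February 2018, is outside the daylight-saving period (4 March – 1 October), so Ardove Standard Time is on standard time, UTC+12:00.
08:00 UTC + 12h = 20:00 local.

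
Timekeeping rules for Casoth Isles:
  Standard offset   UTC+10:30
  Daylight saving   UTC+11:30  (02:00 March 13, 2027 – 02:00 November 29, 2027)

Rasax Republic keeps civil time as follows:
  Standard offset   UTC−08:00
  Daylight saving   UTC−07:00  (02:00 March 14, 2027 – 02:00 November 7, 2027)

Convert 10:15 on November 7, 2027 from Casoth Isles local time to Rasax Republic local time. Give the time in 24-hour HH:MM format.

15:45

Daylight saving runs 13 March – 29 November; November 7, 2027 is inside that window, so Casoth Isles is at UTC+11:30.
10:15 Casoth Isles − 11h30m = 22:45 UTC (rolling into the previous day, 6 November 2027).
At the standard offset (UTC−08:00), 22:45 UTC − 8h = 14:45 Rasax Republic standard time.
The standard-time date in Rasax Republic, November 6, 2027, lies within the daylight-saving period (14 March – 7 November), so Rasax Republic is on daylight time, UTC−07:00.
22:45 UTC − 7h = 15:45 Rasax Republic.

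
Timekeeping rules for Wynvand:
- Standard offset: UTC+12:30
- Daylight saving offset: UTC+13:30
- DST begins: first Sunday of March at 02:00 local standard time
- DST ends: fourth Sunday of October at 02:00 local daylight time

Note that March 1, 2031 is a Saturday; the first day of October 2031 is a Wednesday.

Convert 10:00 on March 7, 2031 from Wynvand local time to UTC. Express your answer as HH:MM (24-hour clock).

20:30

1 March 2031 is a Saturday, so the first Sunday is March 2.
1 October 2031 is a Wednesday, so the first Sunday is October 5 and the fourth is October 26.
March 7, 2031 lies within the daylight-saving period (2 March – 26 October), so Wynvand is on daylight time, UTC+13:30.
10:00 local − 13h30m = 20:30 UTC (rolling into the previous day, 6 March 2031).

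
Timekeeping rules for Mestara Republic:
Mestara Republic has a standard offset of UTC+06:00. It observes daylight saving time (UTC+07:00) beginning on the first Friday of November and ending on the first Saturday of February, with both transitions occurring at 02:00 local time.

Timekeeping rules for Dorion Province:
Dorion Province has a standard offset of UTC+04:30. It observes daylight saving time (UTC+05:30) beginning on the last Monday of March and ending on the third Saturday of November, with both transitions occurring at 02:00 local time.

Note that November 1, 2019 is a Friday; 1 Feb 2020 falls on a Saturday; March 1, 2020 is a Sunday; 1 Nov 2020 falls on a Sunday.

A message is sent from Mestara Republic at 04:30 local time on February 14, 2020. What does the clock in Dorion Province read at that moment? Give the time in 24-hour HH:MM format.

03:00

1 November 2019 is a Friday, so the first Friday is November 1.
1 February 2020 is a Saturday, so the first Saturday is February 1.
February 14, 2020 is outside the daylight-saving period (1 November 2019 – 1 February 2020), so Mestara Republic is on standard time, UTC+06:00.
04:30 Mestara Republic − 6h = 22:30 UTC (rolling into the previous day, 13 February 2020).
1 March 2020 is a Sunday, so Mondays fall on 2, 9, 16, 23, 30; the last is March 30.
1 November 2020 is a Sunday, so the first Saturday is November 7 and the third is November 21.
At the standard offset (UTC+04:30), 22:30 UTC + 4h30m = 03:00 Dorion Province standard time (rolling into the next day, 14 February 2020).
The standard-time date in Dorion Province, February 14, 2020, does not fall between 30 March and 21 November, so daylight saving is not in effect and Dorion Province is at UTC+04:30.
22:30 UTC + 4h30m = 03:00 Dorion Province (rolling into the next day, 14 February 2020).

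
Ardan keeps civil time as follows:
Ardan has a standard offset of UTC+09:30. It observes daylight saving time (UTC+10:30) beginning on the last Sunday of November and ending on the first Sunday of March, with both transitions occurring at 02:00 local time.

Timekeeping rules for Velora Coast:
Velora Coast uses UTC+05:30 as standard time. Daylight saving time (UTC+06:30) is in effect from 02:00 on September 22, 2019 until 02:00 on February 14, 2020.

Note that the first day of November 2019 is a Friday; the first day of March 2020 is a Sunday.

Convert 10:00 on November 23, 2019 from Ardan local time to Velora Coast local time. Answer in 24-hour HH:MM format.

07:00

1 November 2019 is a Friday, so Sundays fall on 3, 10, 17, 24; the last is November 24.
1 March 2020 is a Sunday, so the first Sunday is March 1.
November 23, 2019 is outside the daylight-saving period (24 November 2019 – 1 March 2020), so Ardan is on standard time, UTC+09:30.
10:00 Ardan − 9h30m = 00:30 UTC.
At the standard offset (UTC+05:30), 00:30 UTC + 5h30m = 06:00 Velora Coast standard time.
The standard-time date in Velora Coast, November 23, 2019, falls between 22 September 2019 and 14 February 2020, so daylight saving is in effect and Velora Coast is at UTC+06:30.
00:30 UTC + 6h30m = 07:00 Velora Coast.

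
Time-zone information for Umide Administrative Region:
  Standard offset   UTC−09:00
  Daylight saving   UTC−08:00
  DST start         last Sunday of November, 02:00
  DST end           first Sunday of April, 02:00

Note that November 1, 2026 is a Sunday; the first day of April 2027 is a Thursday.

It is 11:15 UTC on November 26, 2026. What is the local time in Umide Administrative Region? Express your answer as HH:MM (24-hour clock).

02:15

1 November 2026 is a Sunday, so Sundays fall on 1, 8, 15, 22, 29; the last is November 29.
1 April 2027 is a Thursday, so the first Sunday is April 4.
At the standard offset (UTC−09:00), 11:15 UTC − 9h = 02:15 Umide Administrative Region standard time.
The standard-time date in Umide Administrative Region, November 26, 2026, does not fall between 29 November 2026 and 4 April 2027, so daylight saving is not in effect and Umide Administrative Region is at UTC−09:00.
11:15 UTC − 9h = 02:15 local.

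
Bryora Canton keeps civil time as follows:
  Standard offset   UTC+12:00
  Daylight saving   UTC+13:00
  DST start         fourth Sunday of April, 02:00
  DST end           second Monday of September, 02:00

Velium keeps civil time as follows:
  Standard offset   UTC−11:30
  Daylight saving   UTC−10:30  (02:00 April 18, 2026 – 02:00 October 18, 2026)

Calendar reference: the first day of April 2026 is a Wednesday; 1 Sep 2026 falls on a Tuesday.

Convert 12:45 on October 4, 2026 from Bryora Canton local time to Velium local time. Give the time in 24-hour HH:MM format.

14:15

1 April 2026 is a Wednesday, so the first Sunday is April 5 and the fourth is April 26.
1 September 2026 is a Tuesday, so the first Monday is September 7 and the second is September 14.
October 4, 2026 is outside the daylight-saving period (26 April – 14 September), so Bryora Canton is on standard time, UTC+12:00.
12:45 Bryora Canton − 12h = 00:45 UTC.
At the standard offset (UTC−11:30), 00:45 UTC − 11h30m = 13:15 Velium standard time (rolling into the previous day, 3 October 2026).
The standard-time date in Velium, October 3, 2026, lies within the daylight-saving period (18 April – 18 October), so Velium is on daylight time, UTC−10:30.
00:45 UTC − 10h30m = 14:15 Velium (rolling into the previous day, 3 October 2026).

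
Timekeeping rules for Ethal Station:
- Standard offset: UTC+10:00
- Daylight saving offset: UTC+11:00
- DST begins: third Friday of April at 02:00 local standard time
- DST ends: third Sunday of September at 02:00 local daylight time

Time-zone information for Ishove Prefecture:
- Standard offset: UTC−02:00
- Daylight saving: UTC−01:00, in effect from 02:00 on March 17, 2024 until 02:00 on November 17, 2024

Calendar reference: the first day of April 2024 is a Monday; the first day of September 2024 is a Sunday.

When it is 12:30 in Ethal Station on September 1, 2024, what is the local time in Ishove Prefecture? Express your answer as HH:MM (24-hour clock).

00:30

1 April 2024 is a Monday, so the first Friday is April 5 and the third is April 19.
1 September 2024 is a Sunday, so the first Sunday is September 1 and the third is September 15.
Daylight saving runs 19 April – 15 September; September 1, 2024 is inside that window, so Ethal Station is at UTC+11:00.
12:30 Ethal Station − 11h = 01:30 UTC.
At the standard offset (UTC−02:00), 01:30 UTC − 2h = 23:30 Ishove Prefecture standard time (rolling into the previous day, 31 August 2024).
The standard-time date in Ishove Prefecture, August 31, 2024, lies within the daylight-saving period (17 March – 17 November), so Ishove Prefecture is on daylight time, UTC−01:00.
01:30 UTC − 1h = 00:30 Ishove Prefecture.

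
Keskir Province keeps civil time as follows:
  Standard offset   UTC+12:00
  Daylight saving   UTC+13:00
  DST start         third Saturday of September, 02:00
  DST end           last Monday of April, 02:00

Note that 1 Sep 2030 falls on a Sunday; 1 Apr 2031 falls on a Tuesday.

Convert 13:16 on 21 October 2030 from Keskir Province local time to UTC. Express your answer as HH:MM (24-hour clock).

00:16

1 September 2030 is a Sunday, so the first Saturday is September 7 and the third is September 21.
1 April 2031 is a Tuesday, so Mondays fall on 7, 14, 21, 28; the last is April 28.
21 October 2030 falls between 21 September 2030 and 28 April 2031, so daylight saving is in effect and Keskir Province is at UTC+13:00.
13:16 local − 13h = 00:16 UTC.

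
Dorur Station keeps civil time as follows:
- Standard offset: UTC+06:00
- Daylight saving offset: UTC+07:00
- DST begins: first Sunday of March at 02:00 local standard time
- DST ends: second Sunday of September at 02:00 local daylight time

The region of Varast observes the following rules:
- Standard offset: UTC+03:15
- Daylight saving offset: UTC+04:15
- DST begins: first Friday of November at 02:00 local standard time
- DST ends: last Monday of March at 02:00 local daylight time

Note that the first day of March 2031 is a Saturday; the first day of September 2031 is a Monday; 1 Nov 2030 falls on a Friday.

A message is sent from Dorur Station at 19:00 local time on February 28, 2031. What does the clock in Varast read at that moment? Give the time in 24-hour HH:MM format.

17:15

1 March 2031 is a Saturday, so the first Sunday is March 2.
1 September 2031 is a Monday, so the first Sunday is September 7 and the second is September 14.
February 28, 2031 does not fall between 2 March and 14 September, so daylight saving is not in effect and Dorur Station is at UTC+06:00.
19:00 Dorur Station − 6h = 13:00 UTC.
1 November 2030 is a Friday, so the first Friday is November 1.
1 March 2031 is a Saturday, so Mondays fall on 3, 10, 17, 24, 31; the last is March 31.
At the standard offset (UTC+03:15), 13:00 UTC + 3h15m = 16:15 Varast standard time.
Daylight saving runs 1 November 2030 – 31 March 2031; the standard-time date in Varast, February 28, 2031, is inside that window, so Varast is at UTC+04:15.
13:00 UTC + 4h15m = 17:15 Varast.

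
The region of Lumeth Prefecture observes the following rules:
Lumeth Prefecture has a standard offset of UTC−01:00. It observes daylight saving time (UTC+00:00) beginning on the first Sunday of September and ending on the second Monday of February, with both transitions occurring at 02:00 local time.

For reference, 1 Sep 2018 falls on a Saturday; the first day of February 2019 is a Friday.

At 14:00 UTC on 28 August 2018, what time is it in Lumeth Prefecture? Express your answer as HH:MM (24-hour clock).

1 September 2018 is a Saturday, so the first Sunday is September 2.
1 February 2019 is a Friday, so the first Monday is February 4 and the second is February 11.
At the standard offset (UTC−01:00), 14:00 UTC − 1h = 13:00 Lumeth Prefecture standard time.
The standard-time date in Lumeth Prefecture, 28 August 2018, is outside the daylight-saving period (2 September 2018 – 11 February 2019), so Lumeth Prefecture is on standard time, UTC−01:00.
14:00 UTC − 1h = 13:00 local.

13:00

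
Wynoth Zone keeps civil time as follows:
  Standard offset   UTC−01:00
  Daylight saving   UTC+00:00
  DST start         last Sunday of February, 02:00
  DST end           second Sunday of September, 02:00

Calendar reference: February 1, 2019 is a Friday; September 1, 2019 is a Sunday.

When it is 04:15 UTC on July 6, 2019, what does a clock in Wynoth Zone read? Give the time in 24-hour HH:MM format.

04:15

1 February 2019 is a Friday, so Sundays fall on 3, 10, 17, 24; the last is February 24.
1 September 2019 is a Sunday, so the first Sunday is September 1 and the second is September 8.
At the standard offset (UTC−01:00), 04:15 UTC − 1h = 03:15 Wynoth Zone standard time.
The standard-time date in Wynoth Zone, July 6, 2019, lies within the daylight-saving period (24 February – 8 September), so Wynoth Zone is on daylight time, UTC+00:00.
04:15 UTC + 0h = 04:15 local.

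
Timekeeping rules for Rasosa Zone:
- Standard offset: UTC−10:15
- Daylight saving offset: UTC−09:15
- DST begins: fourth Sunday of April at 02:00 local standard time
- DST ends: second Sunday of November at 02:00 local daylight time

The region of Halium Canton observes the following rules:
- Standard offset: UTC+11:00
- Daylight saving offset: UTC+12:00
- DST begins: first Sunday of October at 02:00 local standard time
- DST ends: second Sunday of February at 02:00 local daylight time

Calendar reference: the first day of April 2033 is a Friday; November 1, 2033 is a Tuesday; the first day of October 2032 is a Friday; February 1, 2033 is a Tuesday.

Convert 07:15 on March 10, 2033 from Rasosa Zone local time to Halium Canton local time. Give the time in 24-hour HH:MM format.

04:30

1 April 2033 is a Friday, so the first Sunday is April 3 and the fourth is April 24.
1 November 2033 is a Tuesday, so the first Sunday is November 6 and the second is November 13.
March 10, 2033 is outside the daylight-saving period (24 April – 13 November), so Rasosa Zone is on standard time, UTC−10:15.
07:15 Rasosa Zone + 10h15m = 17:30 UTC.
1 October 2032 is a Friday, so the first Sunday is October 3.
1 February 2033 is a Tuesday, so the first Sunday is February 6 and the second is February 13.
At the standard offset (UTC+11:00), 17:30 UTC + 11h = 04:30 Halium Canton standard time (rolling into the next day, 11 March 2033).
The standard-time date in Halium Canton, March 11, 2033, is outside the daylight-saving period (3 October 2032 – 13 February 2033), so Halium Canton is on standard time, UTC+11:00.
17:30 UTC + 11h = 04:30 Halium Canton (rolling into the next day, 11 March 2033).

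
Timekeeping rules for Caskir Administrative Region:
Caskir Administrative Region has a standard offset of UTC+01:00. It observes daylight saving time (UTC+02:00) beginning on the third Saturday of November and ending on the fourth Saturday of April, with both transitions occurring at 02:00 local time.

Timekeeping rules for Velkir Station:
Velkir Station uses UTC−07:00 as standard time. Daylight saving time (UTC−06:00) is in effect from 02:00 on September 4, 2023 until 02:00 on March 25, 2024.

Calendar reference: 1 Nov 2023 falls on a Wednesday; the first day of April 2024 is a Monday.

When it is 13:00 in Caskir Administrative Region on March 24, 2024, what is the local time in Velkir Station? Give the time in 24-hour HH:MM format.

05:00

1 November 2023 is a Wednesday, so the first Saturday is November 4 and the third is November 18.
1 April 2024 is a Monday, so the first Saturday is April 6 and the fourth is April 27.
March 24, 2024 lies within the daylight-saving period (18 November 2023 – 27 April 2024), so Caskir Administrative Region is on daylight time, UTC+02:00.
13:00 Caskir Administrative Region − 2h = 11:00 UTC.
At the standard offset (UTC−07:00), 11:00 UTC − 7h = 04:00 Velkir Station standard time.
The standard-time date in Velkir Station, March 24, 2024, lies within the daylight-saving period (4 September 2023 – 25 March 2024), so Velkir Station is on daylight time, UTC−06:00.
11:00 UTC − 6h = 05:00 Velkir Station.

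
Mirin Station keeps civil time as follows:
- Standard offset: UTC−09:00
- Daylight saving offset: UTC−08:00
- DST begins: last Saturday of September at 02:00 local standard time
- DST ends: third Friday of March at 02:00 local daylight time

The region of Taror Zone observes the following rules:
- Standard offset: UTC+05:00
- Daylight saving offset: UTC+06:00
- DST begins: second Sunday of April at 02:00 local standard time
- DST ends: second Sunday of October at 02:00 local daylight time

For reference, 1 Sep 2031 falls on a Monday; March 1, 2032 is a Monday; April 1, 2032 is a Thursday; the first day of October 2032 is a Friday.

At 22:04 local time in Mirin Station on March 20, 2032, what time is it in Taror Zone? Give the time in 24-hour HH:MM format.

1 September 2031 is a Monday, so Saturdays fall on 6, 13, 20, 27; the last is September 27.
1 March 2032 is a Monday, so the first Friday is March 5 and the third is March 19.
March 20, 2032 is outside the daylight-saving period (27 September 2031 – 19 March 2032), so Mirin Station is on standard time, UTC−09:00.
22:04 Mirin Station + 9h = 07:04 UTC (rolling into the next day, 21 March 2032).
1 April 2032 is a Thursday, so the first Sunday is April 4 and the second is April 11.
1 October 2032 is a Friday, so the first Sunday is October 3 and the second is October 10.
At the standard offset (UTC+05:00), 07:04 UTC + 5h = 12:04 Taror Zone standard time.
Daylight saving runs 11 April – 10 October; the standard-time date in Taror Zone, March 21, 2032, is outside that window, so Taror Zone is on standard time at UTC+05:00.
07:04 UTC + 5h = 12:04 Taror Zone.

12:04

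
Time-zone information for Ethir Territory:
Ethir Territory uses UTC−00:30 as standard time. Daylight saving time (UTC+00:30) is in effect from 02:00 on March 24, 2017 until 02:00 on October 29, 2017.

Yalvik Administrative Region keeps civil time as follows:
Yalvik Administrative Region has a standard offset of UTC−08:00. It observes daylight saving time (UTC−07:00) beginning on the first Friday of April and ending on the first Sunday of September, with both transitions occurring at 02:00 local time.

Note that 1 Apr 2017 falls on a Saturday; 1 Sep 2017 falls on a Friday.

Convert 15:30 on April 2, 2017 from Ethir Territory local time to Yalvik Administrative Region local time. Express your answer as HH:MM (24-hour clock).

Daylight saving runs 24 March – 29 October; April 2, 2017 is inside that window, so Ethir Territory is at UTC+00:30.
15:30 Ethir Territory − 0h30m = 15:00 UTC.
1 April 2017 is a Saturday, so the first Friday is April 7.
1 September 2017 is a Friday, so the first Sunday is September 3.
At the standard offset (UTC−08:00), 15:00 UTC − 8h = 07:00 Yalvik Administrative Region standard time.
Daylight saving runs 7 April – 3 September; the standard-time date in Yalvik Administrative Region, April 2, 2017, is outside that window, so Yalvik Administrative Region is on standard time at UTC−08:00.
15:00 UTC − 8h = 07:00 Yalvik Administrative Region.

07:00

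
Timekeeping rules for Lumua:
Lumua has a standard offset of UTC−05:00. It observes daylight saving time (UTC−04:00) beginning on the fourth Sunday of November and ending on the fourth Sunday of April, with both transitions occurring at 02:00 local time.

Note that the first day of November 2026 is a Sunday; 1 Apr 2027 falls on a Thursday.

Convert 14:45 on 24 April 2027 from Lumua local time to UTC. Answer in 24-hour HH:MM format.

1 November 2026 is a Sunday, so the first Sunday is November 1 and the fourth is November 22.
1 April 2027 is a Thursday, so the first Sunday is April 4 and the fourth is April 25.
24 April 2027 falls between 22 November 2026 and 25 April 2027, so daylight saving is in effect and Lumua is at UTC−04:00.
14:45 local + 4h = 18:45 UTC.

18:45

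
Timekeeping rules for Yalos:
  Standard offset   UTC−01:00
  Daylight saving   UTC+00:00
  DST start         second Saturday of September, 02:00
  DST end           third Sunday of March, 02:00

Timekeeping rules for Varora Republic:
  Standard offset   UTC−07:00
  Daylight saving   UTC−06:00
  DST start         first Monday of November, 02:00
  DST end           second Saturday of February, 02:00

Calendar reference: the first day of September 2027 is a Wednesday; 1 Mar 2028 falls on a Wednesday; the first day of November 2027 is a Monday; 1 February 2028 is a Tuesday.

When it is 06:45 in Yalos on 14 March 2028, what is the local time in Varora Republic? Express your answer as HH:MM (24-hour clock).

23:45

1 September 2027 is a Wednesday, so the first Saturday is September 4 and the second is September 11.
1 March 2028 is a Wednesday, so the first Sunday is March 5 and the third is March 19.
Daylight saving runs 11 September 2027 – 19 March 2028; 14 March 2028 is inside that window, so Yalos is at UTC+00:00.
06:45 Yalos − 0h = 06:45 UTC.
1 November 2027 is a Monday, so the first Monday is November 1.
1 February 2028 is a Tuesday, so the first Saturday is February 5 and the second is February 12.
At the standard offset (UTC−07:00), 06:45 UTC − 7h = 23:45 Varora Republic standard time (rolling into the previous day, 13 March 2028).
Daylight saving runs 1 November 2027 – 12 February 2028; the standard-time date in Varora Republic, 13 March 2028, is outside that window, so Varora Republic is on standard time at UTC−07:00.
06:45 UTC − 7h = 23:45 Varora Republic (rolling into the previous day, 13 March 2028).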